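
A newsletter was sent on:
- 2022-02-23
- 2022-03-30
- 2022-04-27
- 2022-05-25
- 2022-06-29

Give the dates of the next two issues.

Every date is a Wednesday; gaps 35, 28, 28, 35 days.
Each is the last Wednesday of its month (at least one falls on the 29th or later, ruling out '4th Wednesday').
Last Wednesday of July 2022: 2022-07-27.
August 2022 ends with Wednesday 2022-08-31.

2022-07-27, 2022-08-31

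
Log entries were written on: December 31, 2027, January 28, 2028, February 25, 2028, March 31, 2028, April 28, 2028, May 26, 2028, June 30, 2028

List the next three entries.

Every date is a Friday; gaps 28, 28, 35, 28, 28, 35 days.
Each is the last Friday of its month (at least one falls on the 29th or later, ruling out '4th Friday').
Last Friday of July 2028: July 28, 2028.
Last Friday of August 2028: August 25, 2028.
September 2028 ends with Friday September 29, 2028.

July 28, 2028; August 25, 2028; September 29, 2028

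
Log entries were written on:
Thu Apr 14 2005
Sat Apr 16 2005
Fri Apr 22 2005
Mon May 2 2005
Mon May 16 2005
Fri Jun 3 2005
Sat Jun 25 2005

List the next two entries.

Thu Jul 21 2005, Sat Aug 20 2005

Intervals are 2, 6, 10, 14, 18, 22 days — an arithmetic progression with common difference 4.
Next gap: 26 days. Sat Jun 25 2005 + 26 days = Thu Jul 21 2005.
Next gap: 30 days. Thu Jul 21 2005 + 30 days = Sat Aug 20 2005.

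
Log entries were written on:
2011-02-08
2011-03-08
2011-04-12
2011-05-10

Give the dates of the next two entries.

Gaps: 28, 35, 28 days — a mix of 28 and 35. Every date is a Tuesday.
Each is the 2nd Tuesday of its month.
2nd Tuesday of June 2011: 2011-06-14.
2nd Tuesday of July 2011: 2011-07-12.

2011-06-14, 2011-07-12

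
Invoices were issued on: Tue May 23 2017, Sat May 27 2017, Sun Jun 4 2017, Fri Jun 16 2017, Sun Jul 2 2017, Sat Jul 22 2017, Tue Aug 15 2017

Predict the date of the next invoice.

Tue Sep 12 2017

Intervals are 4, 8, 12, 16, 20, 24 days — an arithmetic progression with common difference 4.
Next gap: 28 days. Tue Aug 15 2017 + 28 days = Tue Sep 12 2017.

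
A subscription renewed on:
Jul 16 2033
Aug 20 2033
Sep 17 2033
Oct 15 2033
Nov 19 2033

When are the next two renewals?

Dec 17 2033, Jan 21 2034

Gaps: 35, 28, 28, 35 days — a mix of 28 and 35. Every date is a Saturday.
Each is the 3rd Saturday of its month.
3rd Saturday of December 2033: Dec 17 2033.
3rd Saturday of January 2034: Jan 21 2034.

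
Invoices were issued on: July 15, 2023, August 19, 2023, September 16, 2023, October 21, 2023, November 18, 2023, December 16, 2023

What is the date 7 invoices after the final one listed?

July 20, 2024

These are Saturdays at 28- or 35-day spacing (35, 28, 35, 28, 28).
The pattern: 3rd Saturday of the month.
3rd Saturday of January 2024: January 20, 2024.
3rd Saturday of February 2024: February 17, 2024.
3rd Saturday of March 2024: March 16, 2024.
April 2024 — 3rd Saturday is April 20, 2024.
May 2024 — 3rd Saturday is May 18, 2024.
June 2024 — 3rd Saturday is June 15, 2024.
July 2024 — 3rd Saturday is July 20, 2024.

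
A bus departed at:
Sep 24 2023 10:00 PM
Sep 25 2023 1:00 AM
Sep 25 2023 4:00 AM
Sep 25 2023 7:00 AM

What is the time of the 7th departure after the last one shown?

Spacing: 3, 3, 3 h — constant 3 h.
Sep 25 2023 7:00 AM + 3 h = Sep 25 2023 10:00 AM.
Sep 25 2023 10:00 AM + 3 h = Sep 25 2023 1:00 PM.
Sep 25 2023 1:00 PM + 3 h = Sep 25 2023 4:00 PM.
Sep 25 2023 4:00 PM + 3 h = Sep 25 2023 7:00 PM.
Sep 25 2023 7:00 PM + 3 h = Sep 25 2023 10:00 PM.
Sep 25 2023 10:00 PM + 3 h = Sep 26 2023 1:00 AM.
Sep 26 2023 1:00 AM + 3 h = Sep 26 2023 4:00 AM.

Sep 26 2023 4:00 AM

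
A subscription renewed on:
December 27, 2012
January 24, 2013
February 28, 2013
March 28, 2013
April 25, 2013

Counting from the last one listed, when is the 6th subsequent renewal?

Gaps: 28, 35, 28, 28 days — a mix of 28 and 35. Every date is a Thursday.
Each is the 4th Thursday of its month.
4th Thursday of May 2013: May 23, 2013.
4th Thursday of June 2013: June 27, 2013.
July 2013 — 4th Thursday is July 25, 2013.
4th Thursday of August 2013: August 22, 2013.
September 2013 — 4th Thursday is September 26, 2013.
October 2013 — 4th Thursday is October 24, 2013.

October 24, 2013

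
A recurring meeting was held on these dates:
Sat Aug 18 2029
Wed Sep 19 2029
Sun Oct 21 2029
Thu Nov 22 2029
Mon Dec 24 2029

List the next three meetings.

Fri Jan 25 2030, Tue Feb 26 2030, Sat Mar 30 2030

Gaps between consecutive events: 32, 32, 32, 32 days — a constant 32-day interval.
Mon Dec 24 2029 + 32 days = Fri Jan 25 2030.
Fri Jan 25 2030 + 32 days = Tue Feb 26 2030.
Tue Feb 26 2030 + 32 days = Sat Mar 30 2030.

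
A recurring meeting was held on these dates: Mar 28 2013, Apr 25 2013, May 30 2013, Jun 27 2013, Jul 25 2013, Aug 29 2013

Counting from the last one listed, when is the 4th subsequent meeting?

These are Thursdays with 28, 35, 28, 28, 35-day gaps.
Each is the final Thursday of its month — May 30 2013 is past the 28th, so '4th Thursday' doesn't fit.
Last Thursday of September 2013: Sep 26 2013.
October 2013 ends with Thursday Oct 31 2013.
November 2013 ends with Thursday Nov 28 2013.
December 2013 ends with Thursday Dec 26 2013.

Dec 26 2013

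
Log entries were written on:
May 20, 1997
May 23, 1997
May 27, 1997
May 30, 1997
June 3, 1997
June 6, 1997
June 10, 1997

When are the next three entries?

June 13, 1997; June 17, 1997; June 20, 1997

Gaps: 3, 4, 3, 4, 3, 4 days — not constant, but cyclic with period 2.
The events fall on every Tuesday and Friday.
The following Friday is June 13, 1997.
The following Tuesday is June 17, 1997.
Next Friday: June 20, 1997.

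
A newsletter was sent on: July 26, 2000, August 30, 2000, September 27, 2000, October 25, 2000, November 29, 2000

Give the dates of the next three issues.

Every date is a Wednesday; gaps 35, 28, 28, 35 days.
Each is the last Wednesday of its month (at least one falls on the 29th or later, ruling out '4th Wednesday').
December 2000 ends with Wednesday December 27, 2000.
January 2001 ends with Wednesday January 31, 2001.
Last Wednesday of February 2001: February 28, 2001.

December 27, 2000; January 31, 2001; February 28, 2001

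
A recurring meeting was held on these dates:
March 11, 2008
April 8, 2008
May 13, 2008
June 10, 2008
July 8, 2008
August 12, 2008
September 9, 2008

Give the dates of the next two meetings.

October 14, 2008; November 11, 2008

All dates are Tuesdays, 28, 35, 28, 28, 35, 28 days apart.
Specifically, the 2nd Tuesday of each month.
2nd Tuesday of October 2008: October 14, 2008.
2nd Tuesday of November 2008: November 11, 2008.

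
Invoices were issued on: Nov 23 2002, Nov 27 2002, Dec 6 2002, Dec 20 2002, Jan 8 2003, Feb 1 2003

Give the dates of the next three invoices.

Intervals are 4, 9, 14, 19, 24 days — an arithmetic progression with common difference 5.
Next gap: 29 days. Feb 1 2003 + 29 days = Mar 2 2003.
Next gap: 34 days. Mar 2 2003 + 34 days = Apr 5 2003.
Next gap: 39 days. Apr 5 2003 + 39 days = May 14 2003.

Mar 2 2003, Apr 5 2003, May 14 2003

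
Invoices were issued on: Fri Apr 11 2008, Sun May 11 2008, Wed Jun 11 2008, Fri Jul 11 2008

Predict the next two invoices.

Mon Aug 11 2008, Thu Sep 11 2008

Gaps: 30, 31, 30 days — not constant. Every event is on the 11th of the month.
Pattern: the 11th of each month.
Next: August 2008 → Mon Aug 11 2008.
Next: September 2008 → Thu Sep 11 2008.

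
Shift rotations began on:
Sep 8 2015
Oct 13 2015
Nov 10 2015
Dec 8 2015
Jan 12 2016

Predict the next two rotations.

Feb 9 2016, Mar 8 2016

All dates are Tuesdays, 35, 28, 28, 35 days apart.
Specifically, the 2nd Tuesday of each month.
February 2016 — 2nd Tuesday is Feb 9 2016.
2nd Tuesday of March 2016: Mar 8 2016.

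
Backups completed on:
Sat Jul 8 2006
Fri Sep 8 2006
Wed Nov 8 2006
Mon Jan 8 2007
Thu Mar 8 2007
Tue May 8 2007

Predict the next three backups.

Gaps: 62, 61, 61, 59, 61 days — not constant. Every event is on the 8th of the month.
Pattern: the 8th of every 2 months.
July 2007: Sun Jul 8 2007.
September 2007: Sat Sep 8 2007.
November 2007: Thu Nov 8 2007.

Sun Jul 8 2007, Sat Sep 8 2007, Thu Nov 8 2007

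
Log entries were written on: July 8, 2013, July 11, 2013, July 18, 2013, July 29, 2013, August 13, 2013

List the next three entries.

Gaps: 3, 7, 11, 15 days — each gap is 4 larger than the previous one.
Next gap: 19 days. August 13, 2013 + 19 days = September 1, 2013.
Next gap: 23 days. September 1, 2013 + 23 days = September 24, 2013.
Next gap: 27 days. September 24, 2013 + 27 days = October 21, 2013.

September 1, 2013; September 24, 2013; October 21, 2013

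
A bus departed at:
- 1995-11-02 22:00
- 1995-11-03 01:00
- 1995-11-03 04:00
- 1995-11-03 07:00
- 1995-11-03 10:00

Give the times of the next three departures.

The interval is a steady 3 hours (3, 3, 3, 3).
1995-11-03 10:00 + 3 h = 1995-11-03 13:00.
1995-11-03 13:00 + 3 h = 1995-11-03 16:00.
1995-11-03 16:00 + 3 h = 1995-11-03 19:00.

1995-11-03 13:00, 1995-11-03 16:00, 1995-11-03 19:00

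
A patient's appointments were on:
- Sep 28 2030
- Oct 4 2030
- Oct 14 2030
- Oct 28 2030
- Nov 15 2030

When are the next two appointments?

Dec 7 2030, Jan 2 2031

The spacing grows by 4 each time: 6, 10, 14, 18 days.
Next gap: 22 days. Nov 15 2030 + 22 days = Dec 7 2030.
Next gap: 26 days. Dec 7 2030 + 26 days = Jan 2 2031.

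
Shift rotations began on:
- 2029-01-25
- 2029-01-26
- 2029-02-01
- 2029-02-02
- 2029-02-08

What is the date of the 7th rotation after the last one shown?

2029-03-02

Gaps: 1, 6, 1, 6 days — not constant, but cyclic with period 2.
The events fall on every Thursday and Friday.
The following Friday is 2029-02-09.
The following Thursday is 2029-02-15.
The following Friday is 2029-02-16.
The following Thursday is 2029-02-22.
The following Friday is 2029-02-23.
Next Thursday: 2029-03-01.
The following Friday is 2029-03-02.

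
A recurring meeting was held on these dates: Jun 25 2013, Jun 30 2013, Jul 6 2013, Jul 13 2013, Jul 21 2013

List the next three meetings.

Gaps: 5, 6, 7, 8 days — each gap is 1 larger than the previous one.
Next gap: 9 days. Jul 21 2013 + 9 days = Jul 30 2013.
Next gap: 10 days. Jul 30 2013 + 10 days = Aug 9 2013.
Next gap: 11 days. Aug 9 2013 + 11 days = Aug 20 2013.

Jul 30 2013, Aug 9 2013, Aug 20 2013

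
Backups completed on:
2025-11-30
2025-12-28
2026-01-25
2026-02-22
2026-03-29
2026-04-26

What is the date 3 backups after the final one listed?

These are Sundays with 28, 28, 28, 35, 28-day gaps.
Each is the final Sunday of its month — 2025-11-30 is past the 28th, so '4th Sunday' doesn't fit.
Last Sunday of May 2026: 2026-05-31.
Last Sunday of June 2026: 2026-06-28.
Last Sunday of July 2026: 2026-07-26.

2026-07-26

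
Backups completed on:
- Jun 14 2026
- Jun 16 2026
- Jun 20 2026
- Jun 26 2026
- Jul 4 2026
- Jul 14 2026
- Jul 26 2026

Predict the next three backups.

Aug 9 2026, Aug 25 2026, Sep 12 2026

The spacing grows by 2 each time: 2, 4, 6, 8, 10, 12 days.
Next gap: 14 days. Jul 26 2026 + 14 days = Aug 9 2026.
Next gap: 16 days. Aug 9 2026 + 16 days = Aug 25 2026.
Next gap: 18 days. Aug 25 2026 + 18 days = Sep 12 2026.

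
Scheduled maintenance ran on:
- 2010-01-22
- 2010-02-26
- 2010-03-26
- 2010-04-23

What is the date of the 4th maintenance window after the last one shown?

All dates are Fridays, 35, 28, 28 days apart.
Specifically, the 4th Friday of each month.
4th Friday of May 2010: 2010-05-28.
4th Friday of June 2010: 2010-06-25.
July 2010 — 4th Friday is 2010-07-23.
4th Friday of August 2010: 2010-08-27.

2010-08-27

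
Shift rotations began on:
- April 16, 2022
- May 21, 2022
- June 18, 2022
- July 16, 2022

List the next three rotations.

All dates are Saturdays, 35, 28, 28 days apart.
Specifically, the 3rd Saturday of each month.
August 2022 — 3rd Saturday is August 20, 2022.
September 2022 — 3rd Saturday is September 17, 2022.
October 2022 — 3rd Saturday is October 15, 2022.

August 20, 2022; September 17, 2022; October 15, 2022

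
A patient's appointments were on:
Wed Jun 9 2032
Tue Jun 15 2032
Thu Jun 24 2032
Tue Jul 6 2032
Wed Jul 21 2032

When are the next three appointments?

Sun Aug 8 2032, Sun Aug 29 2032, Wed Sep 22 2032

Gaps: 6, 9, 12, 15 days — each gap is 3 larger than the previous one.
Next gap: 18 days. Wed Jul 21 2032 + 18 days = Sun Aug 8 2032.
Next gap: 21 days. Sun Aug 8 2032 + 21 days = Sun Aug 29 2032.
Next gap: 24 days. Sun Aug 29 2032 + 24 days = Wed Sep 22 2032.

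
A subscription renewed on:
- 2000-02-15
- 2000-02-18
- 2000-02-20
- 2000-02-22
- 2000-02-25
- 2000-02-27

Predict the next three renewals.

2000-02-29, 2000-03-03, 2000-03-05

Every event lands on a Tuesday or Friday or Sunday (gaps cycle 3, 2, 2, 3, 2).
So the schedule is: every Tuesday, Friday and Sunday.
Next Tuesday: 2000-02-29.
Next Friday: 2000-03-03.
Next Sunday: 2000-03-05.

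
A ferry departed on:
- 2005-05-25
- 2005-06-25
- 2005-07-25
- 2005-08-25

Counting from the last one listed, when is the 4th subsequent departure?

2005-12-25

The day-of-month is always 25 (31, 30, 31 days between events).
So this recurs on the 25th of each month.
Next: September 2005 → 2005-09-25.
Next: October 2005 → 2005-10-25.
Next: November 2005 → 2005-11-25.
Next: December 2005 → 2005-12-25.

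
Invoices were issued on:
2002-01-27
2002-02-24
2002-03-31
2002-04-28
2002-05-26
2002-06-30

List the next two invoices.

These are Sundays with 28, 35, 28, 28, 35-day gaps.
Each is the final Sunday of its month — 2002-03-31 is past the 28th, so '4th Sunday' doesn't fit.
July 2002 ends with Sunday 2002-07-28.
August 2002 ends with Sunday 2002-08-25.

2002-07-28, 2002-08-25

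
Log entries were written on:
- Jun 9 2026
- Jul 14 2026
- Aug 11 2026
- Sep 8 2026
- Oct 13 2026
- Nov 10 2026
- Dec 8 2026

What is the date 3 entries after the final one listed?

These are Tuesdays at 28- or 35-day spacing (35, 28, 28, 35, 28, 28).
The pattern: 2nd Tuesday of the month.
2nd Tuesday of January 2027: Jan 12 2027.
2nd Tuesday of February 2027: Feb 9 2027.
March 2027 — 2nd Tuesday is Mar 9 2027.

Mar 9 2027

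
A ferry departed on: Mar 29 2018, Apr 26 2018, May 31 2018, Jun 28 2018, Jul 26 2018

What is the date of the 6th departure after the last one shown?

Every date is a Thursday; gaps 28, 35, 28, 28 days.
Each is the last Thursday of its month (at least one falls on the 29th or later, ruling out '4th Thursday').
August 2018 ends with Thursday Aug 30 2018.
September 2018 ends with Thursday Sep 27 2018.
Last Thursday of October 2018: Oct 25 2018.
November 2018 ends with Thursday Nov 29 2018.
December 2018 ends with Thursday Dec 27 2018.
Last Thursday of January 2019: Jan 31 2019.

Jan 31 2019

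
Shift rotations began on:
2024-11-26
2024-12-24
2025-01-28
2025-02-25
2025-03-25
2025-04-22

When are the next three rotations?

2025-05-27, 2025-06-24, 2025-07-22

Gaps: 28, 35, 28, 28, 28 days — a mix of 28 and 35. Every date is a Tuesday.
Each is the 4th Tuesday of its month.
4th Tuesday of May 2025: 2025-05-27.
June 2025 — 4th Tuesday is 2025-06-24.
4th Tuesday of July 2025: 2025-07-22.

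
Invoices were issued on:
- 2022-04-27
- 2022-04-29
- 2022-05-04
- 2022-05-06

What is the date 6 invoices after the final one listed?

2022-05-27

Every event lands on a Wednesday or Friday (gaps cycle 2, 5, 2).
So the schedule is: every Wednesday and Friday.
Next Wednesday: 2022-05-11.
The following Friday is 2022-05-13.
Next Wednesday: 2022-05-18.
The following Friday is 2022-05-20.
Next Wednesday: 2022-05-25.
Next Friday: 2022-05-27.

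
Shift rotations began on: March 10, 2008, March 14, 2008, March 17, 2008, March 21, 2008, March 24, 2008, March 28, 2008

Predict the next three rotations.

Every event lands on a Monday or Friday (gaps cycle 4, 3, 4, 3, 4).
So the schedule is: every Monday and Friday.
The following Monday is March 31, 2008.
The following Friday is April 4, 2008.
Next Monday: April 7, 2008.

March 31, 2008; April 4, 2008; April 7, 2008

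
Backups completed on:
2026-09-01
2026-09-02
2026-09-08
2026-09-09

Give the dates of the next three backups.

Gaps: 1, 6, 1 days — not constant, but cyclic with period 2.
The events fall on every Tuesday and Wednesday.
Next Tuesday: 2026-09-15.
Next Wednesday: 2026-09-16.
The following Tuesday is 2026-09-22.

2026-09-15, 2026-09-16, 2026-09-22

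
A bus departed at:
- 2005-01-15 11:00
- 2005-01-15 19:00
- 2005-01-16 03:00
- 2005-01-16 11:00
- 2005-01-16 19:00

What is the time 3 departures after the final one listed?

Gaps: 8, 8, 8, 8 hours — each event is 8 hours after the previous one.
2005-01-16 19:00 + 8 h = 2005-01-17 03:00.
2005-01-17 03:00 + 8 h = 2005-01-17 11:00.
2005-01-17 11:00 + 8 h = 2005-01-17 19:00.

2005-01-17 19:00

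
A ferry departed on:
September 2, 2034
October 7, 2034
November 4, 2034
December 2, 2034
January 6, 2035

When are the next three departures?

February 3, 2035; March 3, 2035; April 7, 2035

These are Saturdays at 28- or 35-day spacing (35, 28, 28, 35).
The pattern: 1st Saturday of the month.
1st Saturday of February 2035: February 3, 2035.
March 2035 — 1st Saturday is March 3, 2035.
April 2035 — 1st Saturday is April 7, 2035.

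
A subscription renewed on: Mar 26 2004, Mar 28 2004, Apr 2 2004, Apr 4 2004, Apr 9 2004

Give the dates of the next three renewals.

The gap pattern 2, 5, 2, 5 repeats every 2 events.
These are the Fridays and Sundays of each week.
The following Sunday is Apr 11 2004.
The following Friday is Apr 16 2004.
The following Sunday is Apr 18 2004.

Apr 11 2004, Apr 16 2004, Apr 18 2004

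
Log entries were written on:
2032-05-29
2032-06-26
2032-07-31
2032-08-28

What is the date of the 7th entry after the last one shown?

2033-03-26

These are Saturdays with 28, 35, 28-day gaps.
Each is the final Saturday of its month — 2032-05-29 is past the 28th, so '4th Saturday' doesn't fit.
Last Saturday of September 2032: 2032-09-25.
October 2032 ends with Saturday 2032-10-30.
November 2032 ends with Saturday 2032-11-27.
Last Saturday of December 2032: 2032-12-25.
Last Saturday of January 2033: 2033-01-29.
February 2033 ends with Saturday 2033-02-26.
March 2033 ends with Saturday 2033-03-26.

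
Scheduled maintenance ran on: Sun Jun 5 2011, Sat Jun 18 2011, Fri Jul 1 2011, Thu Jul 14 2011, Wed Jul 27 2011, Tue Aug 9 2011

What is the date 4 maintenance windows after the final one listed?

The spacing is 13, 13, 13, 13, 13 days — always 13 days.
Tue Aug 9 2011 + 13 days = Mon Aug 22 2011.
Mon Aug 22 2011 + 13 days = Sun Sep 4 2011.
Sun Sep 4 2011 + 13 days = Sat Sep 17 2011.
Sat Sep 17 2011 + 13 days = Fri Sep 30 2011.

Fri Sep 30 2011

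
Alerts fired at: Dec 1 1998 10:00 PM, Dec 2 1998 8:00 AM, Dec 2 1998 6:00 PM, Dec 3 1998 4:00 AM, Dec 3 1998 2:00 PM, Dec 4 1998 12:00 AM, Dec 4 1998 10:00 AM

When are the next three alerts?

Dec 4 1998 8:00 PM, Dec 5 1998 6:00 AM, Dec 5 1998 4:00 PM

Spacing: 10, 10, 10, 10, 10, 10 h — constant 10 h.
Dec 4 1998 10:00 AM + 10 h = Dec 4 1998 8:00 PM.
Dec 4 1998 8:00 PM + 10 h = Dec 5 1998 6:00 AM.
Dec 5 1998 6:00 AM + 10 h = Dec 5 1998 4:00 PM.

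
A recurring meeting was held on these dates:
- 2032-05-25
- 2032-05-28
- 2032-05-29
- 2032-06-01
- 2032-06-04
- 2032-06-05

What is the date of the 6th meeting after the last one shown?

2032-06-19

Gaps: 3, 1, 3, 3, 1 days — not constant, but cyclic with period 3.
The events fall on every Tuesday, Friday and Saturday.
Next Tuesday: 2032-06-08.
The following Friday is 2032-06-11.
Next Saturday: 2032-06-12.
Next Tuesday: 2032-06-15.
Next Friday: 2032-06-18.
Next Saturday: 2032-06-19.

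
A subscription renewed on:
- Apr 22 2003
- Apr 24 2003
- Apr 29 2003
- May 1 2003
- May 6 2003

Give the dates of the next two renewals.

May 8 2003, May 13 2003

Gaps: 2, 5, 2, 5 days — not constant, but cyclic with period 2.
The events fall on every Tuesday and Thursday.
The following Thursday is May 8 2003.
Next Tuesday: May 13 2003.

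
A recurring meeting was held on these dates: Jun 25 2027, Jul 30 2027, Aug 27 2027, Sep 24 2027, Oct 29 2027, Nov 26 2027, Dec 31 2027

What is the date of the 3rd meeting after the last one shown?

Mar 31 2028

Every date is a Friday; gaps 35, 28, 28, 35, 28, 35 days.
Each is the last Friday of its month (at least one falls on the 29th or later, ruling out '4th Friday').
January 2028 ends with Friday Jan 28 2028.
Last Friday of February 2028: Feb 25 2028.
Last Friday of March 2028: Mar 31 2028.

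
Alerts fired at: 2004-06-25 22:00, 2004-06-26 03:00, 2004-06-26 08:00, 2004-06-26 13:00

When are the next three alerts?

2004-06-26 18:00, 2004-06-26 23:00, 2004-06-27 04:00

Gaps: 5, 5, 5 hours — each event is 5 hours after the previous one.
2004-06-26 13:00 + 5 h = 2004-06-26 18:00.
2004-06-26 18:00 + 5 h = 2004-06-26 23:00.
2004-06-26 23:00 + 5 h = 2004-06-27 04:00.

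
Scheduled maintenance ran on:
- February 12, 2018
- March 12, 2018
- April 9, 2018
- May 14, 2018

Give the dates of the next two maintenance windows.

Gaps: 28, 28, 35 days — a mix of 28 and 35. Every date is a Monday.
Each is the 2nd Monday of its month.
2nd Monday of June 2018: June 11, 2018.
2nd Monday of July 2018: July 9, 2018.

June 11, 2018; July 9, 2018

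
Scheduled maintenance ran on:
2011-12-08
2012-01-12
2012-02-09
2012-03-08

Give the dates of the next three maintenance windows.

2012-04-12, 2012-05-10, 2012-06-14

Gaps: 35, 28, 28 days — a mix of 28 and 35. Every date is a Thursday.
Each is the 2nd Thursday of its month.
2nd Thursday of April 2012: 2012-04-12.
May 2012 — 2nd Thursday is 2012-05-10.
2nd Thursday of June 2012: 2012-06-14.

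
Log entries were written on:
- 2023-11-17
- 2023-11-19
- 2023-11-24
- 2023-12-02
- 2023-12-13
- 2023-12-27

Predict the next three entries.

Intervals are 2, 5, 8, 11, 14 days — an arithmetic progression with common difference 3.
Next gap: 17 days. 2023-12-27 + 17 days = 2024-01-13.
Next gap: 20 days. 2024-01-13 + 20 days = 2024-02-02.
Next gap: 23 days. 2024-02-02 + 23 days = 2024-02-25.

2024-01-13, 2024-02-02, 2024-02-25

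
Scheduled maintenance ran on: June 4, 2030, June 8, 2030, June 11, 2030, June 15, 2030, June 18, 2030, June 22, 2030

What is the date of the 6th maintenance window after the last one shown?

July 13, 2030

The gap pattern 4, 3, 4, 3, 4 repeats every 2 events.
These are the Tuesdays and Saturdays of each week.
Next Tuesday: June 25, 2030.
The following Saturday is June 29, 2030.
Next Tuesday: July 2, 2030.
Next Saturday: July 6, 2030.
Next Tuesday: July 9, 2030.
The following Saturday is July 13, 2030.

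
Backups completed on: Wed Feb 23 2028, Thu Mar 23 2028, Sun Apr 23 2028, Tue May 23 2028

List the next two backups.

Fri Jun 23 2028, Sun Jul 23 2028

Each date is the 23rd; the gaps (29, 31, 30) track the month lengths.
The rule is the 23rd of each month.
Next: June 2028 → Fri Jun 23 2028.
July 2028: Sun Jul 23 2028.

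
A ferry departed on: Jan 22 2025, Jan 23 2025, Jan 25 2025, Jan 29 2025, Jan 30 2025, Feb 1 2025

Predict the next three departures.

Gaps: 1, 2, 4, 1, 2 days — not constant, but cyclic with period 3.
The events fall on every Wednesday, Thursday and Saturday.
Next Wednesday: Feb 5 2025.
The following Thursday is Feb 6 2025.
The following Saturday is Feb 8 2025.

Feb 5 2025, Feb 6 2025, Feb 8 2025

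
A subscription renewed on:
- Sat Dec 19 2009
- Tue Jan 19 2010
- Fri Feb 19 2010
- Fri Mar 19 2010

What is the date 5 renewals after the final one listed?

Thu Aug 19 2010

Each date is the 19th; the gaps (31, 31, 28) track the month lengths.
The rule is the 19th of each month.
Next: April 2010 → Mon Apr 19 2010.
May 2010: Wed May 19 2010.
June 2010: Sat Jun 19 2010.
Next: July 2010 → Mon Jul 19 2010.
Next: August 2010 → Thu Aug 19 2010.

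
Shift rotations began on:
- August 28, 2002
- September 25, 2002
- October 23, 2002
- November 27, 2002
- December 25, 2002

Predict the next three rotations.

All dates are Wednesdays, 28, 28, 35, 28 days apart.
Specifically, the 4th Wednesday of each month.
January 2003 — 4th Wednesday is January 22, 2003.
4th Wednesday of February 2003: February 26, 2003.
4th Wednesday of March 2003: March 26, 2003.

January 22, 2003; February 26, 2003; March 26, 2003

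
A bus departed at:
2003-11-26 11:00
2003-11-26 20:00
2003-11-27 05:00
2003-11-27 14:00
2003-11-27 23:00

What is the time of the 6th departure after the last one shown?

2003-11-30 05:00

Gaps: 9, 9, 9, 9 hours — each event is 9 hours after the previous one.
2003-11-27 23:00 + 9 h = 2003-11-28 08:00.
2003-11-28 08:00 + 9 h = 2003-11-28 17:00.
2003-11-28 17:00 + 9 h = 2003-11-29 02:00.
2003-11-29 02:00 + 9 h = 2003-11-29 11:00.
2003-11-29 11:00 + 9 h = 2003-11-29 20:00.
2003-11-29 20:00 + 9 h = 2003-11-30 05:00.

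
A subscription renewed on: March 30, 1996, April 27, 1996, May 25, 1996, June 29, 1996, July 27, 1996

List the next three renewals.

All Saturdays; the gaps (28, 28, 35, 28) vary with month length.
This is the last Saturday of each month.
August 1996 ends with Saturday August 31, 1996.
Last Saturday of September 1996: September 28, 1996.
Last Saturday of October 1996: October 26, 1996.

August 31, 1996; September 28, 1996; October 26, 1996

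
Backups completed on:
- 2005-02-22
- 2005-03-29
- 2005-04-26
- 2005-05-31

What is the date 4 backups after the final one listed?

2005-09-27

All Tuesdays; the gaps (35, 28, 35) vary with month length.
This is the last Tuesday of each month.
Last Tuesday of June 2005: 2005-06-28.
July 2005 ends with Tuesday 2005-07-26.
August 2005 ends with Tuesday 2005-08-30.
Last Tuesday of September 2005: 2005-09-27.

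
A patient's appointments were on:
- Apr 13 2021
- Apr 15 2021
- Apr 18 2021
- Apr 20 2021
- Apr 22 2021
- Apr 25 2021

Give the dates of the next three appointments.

Every event lands on a Tuesday or Thursday or Sunday (gaps cycle 2, 3, 2, 2, 3).
So the schedule is: every Tuesday, Thursday and Sunday.
The following Tuesday is Apr 27 2021.
Next Thursday: Apr 29 2021.
Next Sunday: May 2 2021.

Apr 27 2021, Apr 29 2021, May 2 2021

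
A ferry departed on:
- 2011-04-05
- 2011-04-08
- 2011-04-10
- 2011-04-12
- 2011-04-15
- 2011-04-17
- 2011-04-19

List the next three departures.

Every event lands on a Tuesday or Friday or Sunday (gaps cycle 3, 2, 2, 3, 2, 2).
So the schedule is: every Tuesday, Friday and Sunday.
Next Friday: 2011-04-22.
Next Sunday: 2011-04-24.
Next Tuesday: 2011-04-26.

2011-04-22, 2011-04-24, 2011-04-26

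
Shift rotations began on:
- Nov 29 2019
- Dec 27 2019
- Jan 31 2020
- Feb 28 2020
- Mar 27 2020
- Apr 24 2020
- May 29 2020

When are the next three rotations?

Jun 26 2020, Jul 31 2020, Aug 28 2020

All Fridays; the gaps (28, 35, 28, 28, 28, 35) vary with month length.
This is the last Friday of each month.
June 2020 ends with Friday Jun 26 2020.
Last Friday of July 2020: Jul 31 2020.
Last Friday of August 2020: Aug 28 2020.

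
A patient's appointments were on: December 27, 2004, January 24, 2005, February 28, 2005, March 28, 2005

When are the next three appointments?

Gaps: 28, 35, 28 days — a mix of 28 and 35. Every date is a Monday.
Each is the 4th Monday of its month.
April 2005 — 4th Monday is April 25, 2005.
4th Monday of May 2005: May 23, 2005.
June 2005 — 4th Monday is June 27, 2005.

April 25, 2005; May 23, 2005; June 27, 2005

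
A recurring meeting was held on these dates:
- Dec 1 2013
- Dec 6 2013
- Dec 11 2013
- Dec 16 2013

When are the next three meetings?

Gaps between consecutive events: 5, 5, 5 days — a constant 5-day interval.
Dec 16 2013 + 5 days = Dec 21 2013.
Dec 21 2013 + 5 days = Dec 26 2013.
Dec 26 2013 + 5 days = Dec 31 2013.

Dec 21 2013, Dec 26 2013, Dec 31 2013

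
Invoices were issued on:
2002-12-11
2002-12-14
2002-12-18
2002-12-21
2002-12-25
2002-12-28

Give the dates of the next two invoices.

Gaps: 3, 4, 3, 4, 3 days — not constant, but cyclic with period 2.
The events fall on every Wednesday and Saturday.
The following Wednesday is 2003-01-01.
The following Saturday is 2003-01-04.

2003-01-01, 2003-01-04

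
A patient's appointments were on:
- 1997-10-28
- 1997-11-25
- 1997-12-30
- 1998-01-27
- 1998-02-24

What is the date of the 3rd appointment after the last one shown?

1998-05-26

These are Tuesdays with 28, 35, 28, 28-day gaps.
Each is the final Tuesday of its month — 1997-12-30 is past the 28th, so '4th Tuesday' doesn't fit.
Last Tuesday of March 1998: 1998-03-31.
April 1998 ends with Tuesday 1998-04-28.
Last Tuesday of May 1998: 1998-05-26.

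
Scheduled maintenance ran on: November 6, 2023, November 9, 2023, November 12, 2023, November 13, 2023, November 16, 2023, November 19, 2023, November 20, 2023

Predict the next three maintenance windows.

Every event lands on a Monday or Thursday or Sunday (gaps cycle 3, 3, 1, 3, 3, 1).
So the schedule is: every Monday, Thursday and Sunday.
Next Thursday: November 23, 2023.
The following Sunday is November 26, 2023.
Next Monday: November 27, 2023.

November 23, 2023; November 26, 2023; November 27, 2023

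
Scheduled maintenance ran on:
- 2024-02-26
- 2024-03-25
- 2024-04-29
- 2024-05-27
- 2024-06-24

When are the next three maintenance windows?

2024-07-29, 2024-08-26, 2024-09-30

All Mondays; the gaps (28, 35, 28, 28) vary with month length.
This is the last Monday of each month.
Last Monday of July 2024: 2024-07-29.
August 2024 ends with Monday 2024-08-26.
Last Monday of September 2024: 2024-09-30.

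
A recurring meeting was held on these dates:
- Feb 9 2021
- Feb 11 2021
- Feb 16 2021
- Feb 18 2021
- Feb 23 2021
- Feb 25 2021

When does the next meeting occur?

Mar 2 2021

The gap pattern 2, 5, 2, 5, 2 repeats every 2 events.
These are the Tuesdays and Thursdays of each week.
The following Tuesday is Mar 2 2021.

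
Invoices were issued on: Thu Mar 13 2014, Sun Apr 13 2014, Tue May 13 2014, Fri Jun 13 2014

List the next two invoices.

Sun Jul 13 2014, Wed Aug 13 2014

Each date is the 13th; the gaps (31, 30, 31) track the month lengths.
The rule is the 13th of each month.
Next: July 2014 → Sun Jul 13 2014.
Next: August 2014 → Wed Aug 13 2014.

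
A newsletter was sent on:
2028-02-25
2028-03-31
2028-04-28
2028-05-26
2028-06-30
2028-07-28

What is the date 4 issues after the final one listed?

All Fridays; the gaps (35, 28, 28, 35, 28) vary with month length.
This is the last Friday of each month.
August 2028 ends with Friday 2028-08-25.
September 2028 ends with Friday 2028-09-29.
Last Friday of October 2028: 2028-10-27.
November 2028 ends with Friday 2028-11-24.

2028-11-24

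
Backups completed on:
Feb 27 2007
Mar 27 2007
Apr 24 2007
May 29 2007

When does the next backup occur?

All Tuesdays; the gaps (28, 28, 35) vary with month length.
This is the last Tuesday of each month.
June 2007 ends with Tuesday Jun 26 2007.

Jun 26 2007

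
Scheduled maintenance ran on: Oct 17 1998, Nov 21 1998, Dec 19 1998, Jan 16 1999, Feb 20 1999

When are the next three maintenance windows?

Mar 20 1999, Apr 17 1999, May 15 1999

Gaps: 35, 28, 28, 35 days — a mix of 28 and 35. Every date is a Saturday.
Each is the 3rd Saturday of its month.
3rd Saturday of March 1999: Mar 20 1999.
3rd Saturday of April 1999: Apr 17 1999.
May 1999 — 3rd Saturday is May 15 1999.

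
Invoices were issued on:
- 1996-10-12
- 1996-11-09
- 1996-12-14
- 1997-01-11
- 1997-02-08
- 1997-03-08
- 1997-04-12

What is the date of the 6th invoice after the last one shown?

These are Saturdays at 28- or 35-day spacing (28, 35, 28, 28, 28, 35).
The pattern: 2nd Saturday of the month.
2nd Saturday of May 1997: 1997-05-10.
June 1997 — 2nd Saturday is 1997-06-14.
July 1997 — 2nd Saturday is 1997-07-12.
August 1997 — 2nd Saturday is 1997-08-09.
2nd Saturday of September 1997: 1997-09-13.
2nd Saturday of October 1997: 1997-10-11.

1997-10-11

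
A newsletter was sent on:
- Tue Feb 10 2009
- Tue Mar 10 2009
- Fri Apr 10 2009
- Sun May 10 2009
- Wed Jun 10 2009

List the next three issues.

Each date is the 10th; the gaps (28, 31, 30, 31) track the month lengths.
The rule is the 10th of each month.
Next: July 2009 → Fri Jul 10 2009.
Next: August 2009 → Mon Aug 10 2009.
Next: September 2009 → Thu Sep 10 2009.

Fri Jul 10 2009, Mon Aug 10 2009, Thu Sep 10 2009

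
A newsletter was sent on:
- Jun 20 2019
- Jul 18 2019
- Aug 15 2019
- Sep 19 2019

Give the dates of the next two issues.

These are Thursdays at 28- or 35-day spacing (28, 28, 35).
The pattern: 3rd Thursday of the month.
October 2019 — 3rd Thursday is Oct 17 2019.
3rd Thursday of November 2019: Nov 21 2019.

Oct 17 2019, Nov 21 2019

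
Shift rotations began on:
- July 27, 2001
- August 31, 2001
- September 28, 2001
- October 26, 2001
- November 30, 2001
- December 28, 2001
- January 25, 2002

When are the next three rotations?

February 22, 2002; March 29, 2002; April 26, 2002

All Fridays; the gaps (35, 28, 28, 35, 28, 28) vary with month length.
This is the last Friday of each month.
Last Friday of February 2002: February 22, 2002.
March 2002 ends with Friday March 29, 2002.
Last Friday of April 2002: April 26, 2002.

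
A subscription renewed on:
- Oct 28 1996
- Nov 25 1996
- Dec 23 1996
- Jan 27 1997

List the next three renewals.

Feb 24 1997, Mar 24 1997, Apr 28 1997

These are Mondays at 28- or 35-day spacing (28, 28, 35).
The pattern: 4th Monday of the month.
February 1997 — 4th Monday is Feb 24 1997.
4th Monday of March 1997: Mar 24 1997.
April 1997 — 4th Monday is Apr 28 1997.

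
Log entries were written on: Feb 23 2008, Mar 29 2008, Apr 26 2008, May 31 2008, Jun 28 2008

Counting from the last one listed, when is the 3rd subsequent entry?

Every date is a Saturday; gaps 35, 28, 35, 28 days.
Each is the last Saturday of its month (at least one falls on the 29th or later, ruling out '4th Saturday').
July 2008 ends with Saturday Jul 26 2008.
Last Saturday of August 2008: Aug 30 2008.
Last Saturday of September 2008: Sep 27 2008.

Sep 27 2008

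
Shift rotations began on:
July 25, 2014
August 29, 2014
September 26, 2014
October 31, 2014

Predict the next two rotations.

Every date is a Friday; gaps 35, 28, 35 days.
Each is the last Friday of its month (at least one falls on the 29th or later, ruling out '4th Friday').
Last Friday of November 2014: November 28, 2014.
Last Friday of December 2014: December 26, 2014.

November 28, 2014; December 26, 2014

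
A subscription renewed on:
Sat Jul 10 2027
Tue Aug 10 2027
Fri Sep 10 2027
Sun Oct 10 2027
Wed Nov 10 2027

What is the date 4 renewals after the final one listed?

Fri Mar 10 2028

The day-of-month is always 10 (31, 31, 30, 31 days between events).
So this recurs on the 10th of each month.
Next: December 2027 → Fri Dec 10 2027.
January 2028: Mon Jan 10 2028.
Next: February 2028 → Thu Feb 10 2028.
March 2028: Fri Mar 10 2028.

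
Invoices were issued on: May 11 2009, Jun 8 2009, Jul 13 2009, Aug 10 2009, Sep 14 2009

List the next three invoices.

Oct 12 2009, Nov 9 2009, Dec 14 2009

Gaps: 28, 35, 28, 35 days — a mix of 28 and 35. Every date is a Monday.
Each is the 2nd Monday of its month.
2nd Monday of October 2009: Oct 12 2009.
November 2009 — 2nd Monday is Nov 9 2009.
December 2009 — 2nd Monday is Dec 14 2009.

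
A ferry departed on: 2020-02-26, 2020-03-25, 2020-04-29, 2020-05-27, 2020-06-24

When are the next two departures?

These are Wednesdays with 28, 35, 28, 28-day gaps.
Each is the final Wednesday of its month — 2020-04-29 is past the 28th, so '4th Wednesday' doesn't fit.
July 2020 ends with Wednesday 2020-07-29.
Last Wednesday of August 2020: 2020-08-26.

2020-07-29, 2020-08-26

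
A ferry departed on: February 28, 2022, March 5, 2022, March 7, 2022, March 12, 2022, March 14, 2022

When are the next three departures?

Every event lands on a Monday or Saturday (gaps cycle 5, 2, 5, 2).
So the schedule is: every Monday and Saturday.
Next Saturday: March 19, 2022.
The following Monday is March 21, 2022.
The following Saturday is March 26, 2022.

March 19, 2022; March 21, 2022; March 26, 2022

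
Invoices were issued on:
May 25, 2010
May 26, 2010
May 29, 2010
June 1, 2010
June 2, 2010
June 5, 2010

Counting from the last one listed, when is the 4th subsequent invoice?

June 15, 2010

The gap pattern 1, 3, 3, 1, 3 repeats every 3 events.
These are the Tuesdays, Wednesdays and Saturdays of each week.
Next Tuesday: June 8, 2010.
Next Wednesday: June 9, 2010.
Next Saturday: June 12, 2010.
The following Tuesday is June 15, 2010.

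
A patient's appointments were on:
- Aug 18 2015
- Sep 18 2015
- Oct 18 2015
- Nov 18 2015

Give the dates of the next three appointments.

Dec 18 2015, Jan 18 2016, Feb 18 2016

Gaps: 31, 30, 31 days — not constant. Every event is on the 18th of the month.
Pattern: the 18th of each month.
December 2015: Dec 18 2015.
Next: January 2016 → Jan 18 2016.
February 2016: Feb 18 2016.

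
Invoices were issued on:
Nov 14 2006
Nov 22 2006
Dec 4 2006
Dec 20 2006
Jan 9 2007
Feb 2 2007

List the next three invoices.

Mar 2 2007, Apr 3 2007, May 9 2007

Intervals are 8, 12, 16, 20, 24 days — an arithmetic progression with common difference 4.
Next gap: 28 days. Feb 2 2007 + 28 days = Mar 2 2007.
Next gap: 32 days. Mar 2 2007 + 32 days = Apr 3 2007.
Next gap: 36 days. Apr 3 2007 + 36 days = May 9 2007.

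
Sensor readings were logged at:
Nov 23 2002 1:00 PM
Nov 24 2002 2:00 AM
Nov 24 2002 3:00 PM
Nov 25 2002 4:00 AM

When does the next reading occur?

Nov 25 2002 5:00 PM

The interval is a steady 13 hours (13, 13, 13).
Nov 25 2002 4:00 AM + 13 h = Nov 25 2002 5:00 PM.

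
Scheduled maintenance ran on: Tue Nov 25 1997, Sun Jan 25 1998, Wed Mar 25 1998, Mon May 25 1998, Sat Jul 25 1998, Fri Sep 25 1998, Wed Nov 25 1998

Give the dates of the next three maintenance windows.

Gaps: 61, 59, 61, 61, 62, 61 days — not constant. Every event is on the 25th of the month.
Pattern: the 25th of every 2 months.
January 1999: Mon Jan 25 1999.
March 1999: Thu Mar 25 1999.
Next: May 1999 → Tue May 25 1999.

Mon Jan 25 1999, Thu Mar 25 1999, Tue May 25 1999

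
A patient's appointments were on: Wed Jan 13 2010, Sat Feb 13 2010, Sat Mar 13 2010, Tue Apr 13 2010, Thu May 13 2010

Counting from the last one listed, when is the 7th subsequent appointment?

Gaps: 31, 28, 31, 30 days — not constant. Every event is on the 13th of the month.
Pattern: the 13th of each month.
June 2010: Sun Jun 13 2010.
July 2010: Tue Jul 13 2010.
Next: August 2010 → Fri Aug 13 2010.
September 2010: Mon Sep 13 2010.
Next: October 2010 → Wed Oct 13 2010.
November 2010: Sat Nov 13 2010.
Next: December 2010 → Mon Dec 13 2010.

Mon Dec 13 2010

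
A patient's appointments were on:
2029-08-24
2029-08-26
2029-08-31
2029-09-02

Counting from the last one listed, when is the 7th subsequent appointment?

2029-09-28

Gaps: 2, 5, 2 days — not constant, but cyclic with period 2.
The events fall on every Friday and Sunday.
Next Friday: 2029-09-07.
The following Sunday is 2029-09-09.
The following Friday is 2029-09-14.
Next Sunday: 2029-09-16.
The following Friday is 2029-09-21.
Next Sunday: 2029-09-23.
Next Friday: 2029-09-28.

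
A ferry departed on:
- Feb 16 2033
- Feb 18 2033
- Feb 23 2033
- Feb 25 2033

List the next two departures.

The gap pattern 2, 5, 2 repeats every 2 events.
These are the Wednesdays and Fridays of each week.
The following Wednesday is Mar 2 2033.
The following Friday is Mar 4 2033.

Mar 2 2033, Mar 4 2033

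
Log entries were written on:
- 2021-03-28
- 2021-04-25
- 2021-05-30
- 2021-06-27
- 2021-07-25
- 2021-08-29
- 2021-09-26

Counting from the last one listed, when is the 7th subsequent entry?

2022-04-24

All Sundays; the gaps (28, 35, 28, 28, 35, 28) vary with month length.
This is the last Sunday of each month.
October 2021 ends with Sunday 2021-10-31.
November 2021 ends with Sunday 2021-11-28.
December 2021 ends with Sunday 2021-12-26.
January 2022 ends with Sunday 2022-01-30.
February 2022 ends with Sunday 2022-02-27.
March 2022 ends with Sunday 2022-03-27.
April 2022 ends with Sunday 2022-04-24.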